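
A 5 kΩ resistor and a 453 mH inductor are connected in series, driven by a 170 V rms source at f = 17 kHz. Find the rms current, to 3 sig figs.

3.49 mA

ω = 2πf = 106800 rad/s
X_L = ωL = 48400 Ω
Z = 5000 + j48400 Ω
|Z| = √(5000² + 48400²) = 48600 Ω
I = V/|Z| = 170/48600 = 3.49 mA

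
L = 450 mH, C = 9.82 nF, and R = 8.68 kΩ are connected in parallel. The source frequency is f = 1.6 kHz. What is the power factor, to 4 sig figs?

0.6856

ω = 2πf = 10050 rad/s
X_L = ωL = 4524 Ω
X_C = 1/(ωC) = 10130 Ω
Parallel: admittances add. Y = 1/R + 1/(jωL) + jωC
Y = (0.0001152 − j0.0001223) S
|Y| = 0.0001680 S → |Z| = 1/|Y| = 5951 Ω, ∠Z = −∠Y = 46.72°
cos φ = cos(46.72°) = 0.6856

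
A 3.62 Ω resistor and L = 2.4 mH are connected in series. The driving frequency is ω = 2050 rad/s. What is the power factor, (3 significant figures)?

0.593

X_L = ωL = 4.92 Ω
Z = 3.62 + j4.92 Ω
|Z| = √(3.62² + 4.92²) = 6.11 Ω
∠Z = arctan(4.92/3.62) = 53.7°
cos φ = cos(53.7°) = 0.593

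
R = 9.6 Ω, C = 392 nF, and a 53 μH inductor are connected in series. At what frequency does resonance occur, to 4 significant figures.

34.92 kHz

ω₀ = 1/√(LC) = 1/√(5.3e-05 × 3.92e-07) = 219400 rad/s
f₀ = ω₀/(2π) = 34.92 kHz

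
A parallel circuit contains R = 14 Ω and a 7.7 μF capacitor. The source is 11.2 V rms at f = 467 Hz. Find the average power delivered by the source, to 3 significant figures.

8.96 W

ω = 2πf = 2934 rad/s
X_C = 1/(ωC) = 44.3 Ω
Parallel: admittances add. Y = 1/R + jωC
Y = (0.0714 + j0.0226) S
|Y| = 0.0749 S → |Z| = 1/|Y| = 13.3 Ω, ∠Z = −∠Y = -17.6°
I = V/|Z| = 839 mA
P = VI cos φ = 11.2 × 0.839 × cos(-17.6°) = 8.96 W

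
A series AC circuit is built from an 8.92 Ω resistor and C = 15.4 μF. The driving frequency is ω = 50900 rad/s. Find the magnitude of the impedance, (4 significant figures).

X_C = 1/(ωC) = 1.276 Ω
Z = 8.920 − j1.276 Ω
|Z| = √(8.920² + 1.276²) = 9.011 Ω

9.011 Ω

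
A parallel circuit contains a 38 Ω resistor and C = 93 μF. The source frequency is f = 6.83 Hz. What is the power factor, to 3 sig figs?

ω = 2πf = 42.91 rad/s
X_C = 1/(ωC) = 251 Ω
Parallel: admittances add. Y = 1/R + jωC
Y = (0.0263 + j0.00399) S
|Y| = 0.0266 S → |Z| = 1/|Y| = 37.6 Ω, ∠Z = −∠Y = -8.62°
cos φ = cos(-8.62°) = 0.989

0.989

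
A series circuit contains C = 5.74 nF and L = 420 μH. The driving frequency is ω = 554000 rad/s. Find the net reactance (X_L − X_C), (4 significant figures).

-81.79 Ω

X_L = ωL = 232.7 Ω
X_C = 1/(ωC) = 314.5 Ω
X = 232.7 − 314.5 = -81.79 Ω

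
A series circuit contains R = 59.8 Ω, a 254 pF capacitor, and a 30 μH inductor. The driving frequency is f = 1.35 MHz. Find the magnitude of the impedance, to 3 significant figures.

ω = 2πf = 8.482e+06 rad/s
X_L = ωL = 254 Ω
X_C = 1/(ωC) = 464 Ω
Net reactance X = X_L − X_C = -210 Ω
Z = 59.8 − j210 Ω
|Z| = √(59.8² + 210²) = 218 Ω

218 Ω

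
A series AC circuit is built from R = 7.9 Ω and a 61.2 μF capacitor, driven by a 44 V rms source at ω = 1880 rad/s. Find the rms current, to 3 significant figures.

X_C = 1/(ωC) = 8.69 Ω
Z = 7.90 − j8.69 Ω
|Z| = √(7.90² + 8.69²) = 11.7 Ω
I = V/|Z| = 44/11.7 = 3.75 A

3.75 A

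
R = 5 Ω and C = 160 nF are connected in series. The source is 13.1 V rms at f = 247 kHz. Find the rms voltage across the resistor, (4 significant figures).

10.20 V

ω = 2πf = 1.552e+06 rad/s
X_C = 1/(ωC) = 4.027 Ω
Z = 5.000 − j4.027 Ω
|Z| = √(5.000² + 4.027²) = 6.420 Ω
I = V/|Z| = 2.040 A
V_R = I·|Z_R| = 2.040 × 5.000 = 10.20 V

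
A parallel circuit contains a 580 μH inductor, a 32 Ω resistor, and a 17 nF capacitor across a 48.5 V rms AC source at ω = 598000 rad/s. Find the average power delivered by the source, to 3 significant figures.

X_L = ωL = 347 Ω
X_C = 1/(ωC) = 98.4 Ω
Parallel: admittances add. Y = 1/R + 1/(jωL) + jωC
Y = (0.0312 + j0.00728) S
|Y| = 0.0321 S → |Z| = 1/|Y| = 31.2 Ω, ∠Z = −∠Y = -13.1°
I = V/|Z| = 1.56 A
P = VI cos φ = 48.5 × 1.56 × cos(-13.1°) = 73.5 W

73.5 W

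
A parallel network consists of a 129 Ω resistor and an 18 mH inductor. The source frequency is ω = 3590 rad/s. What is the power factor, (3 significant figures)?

X_L = ωL = 64.6 Ω
Parallel: admittances add. Y = 1/R + 1/(jωL)
Y = (0.00775 − j0.0155) S
|Y| = 0.0173 S → |Z| = 1/|Y| = 57.8 Ω, ∠Z = −∠Y = 63.4°
cos φ = cos(63.4°) = 0.448

0.448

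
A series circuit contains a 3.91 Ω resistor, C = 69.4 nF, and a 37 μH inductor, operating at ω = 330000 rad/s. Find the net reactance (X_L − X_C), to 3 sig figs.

X_L = ωL = 12.2 Ω
X_C = 1/(ωC) = 43.7 Ω
X = 12.2 − 43.7 = -31.5 Ω

-31.5 Ω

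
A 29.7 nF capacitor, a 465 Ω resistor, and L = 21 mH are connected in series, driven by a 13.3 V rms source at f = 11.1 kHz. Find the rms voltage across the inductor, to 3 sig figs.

17.9 V

ω = 2πf = 69740 rad/s
X_L = ωL = 1460 Ω
X_C = 1/(ωC) = 483 Ω
Net reactance X = X_L − X_C = 982 Ω
Z = 465 + j982 Ω
|Z| = √(465² + 982²) = 1090 Ω
I = V/|Z| = 12.2 mA
V_L = I·|Z_L| = 0.0122 × 1460 = 17.9 V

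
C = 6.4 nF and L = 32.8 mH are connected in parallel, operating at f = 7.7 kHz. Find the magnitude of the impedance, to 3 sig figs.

ω = 2πf = 48380 rad/s
X_L = ωL = 1590 Ω
X_C = 1/(ωC) = 3230 Ω
Parallel: admittances add. Y = 1/(jωL) + jωC
Y = (0 − j0.000321) S
|Y| = 0.000321 S → |Z| = 1/|Y| = 3120 Ω, ∠Z = −∠Y = 90.0°

3120 Ω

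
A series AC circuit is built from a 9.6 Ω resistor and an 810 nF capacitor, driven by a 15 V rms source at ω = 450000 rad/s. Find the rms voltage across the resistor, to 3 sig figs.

14.4 V

X_C = 1/(ωC) = 2.74 Ω
Z = 9.60 − j2.74 Ω
|Z| = √(9.60² + 2.74²) = 9.98 Ω
I = V/|Z| = 1.50 A
V_R = I·|Z_R| = 1.50 × 9.60 = 14.4 V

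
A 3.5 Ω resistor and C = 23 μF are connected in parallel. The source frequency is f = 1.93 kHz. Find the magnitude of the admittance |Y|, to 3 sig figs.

ω = 2πf = 12130 rad/s
X_C = 1/(ωC) = 3.59 Ω
Parallel: admittances add. Y = 1/R + jωC
Y = (0.286 + j0.279) S
|Y| = 0.399 S → |Z| = 1/|Y| = 2.50 Ω, ∠Z = −∠Y = -44.3°

399 mS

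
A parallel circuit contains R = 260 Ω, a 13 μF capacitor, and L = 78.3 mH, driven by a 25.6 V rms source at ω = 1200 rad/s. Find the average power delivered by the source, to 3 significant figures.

2.52 W

X_L = ωL = 94.0 Ω
X_C = 1/(ωC) = 64.1 Ω
Parallel: admittances add. Y = 1/R + 1/(jωL) + jωC
Y = (0.00385 + j0.00496) S
|Y| = 0.00627 S → |Z| = 1/|Y| = 159 Ω, ∠Z = −∠Y = -52.2°
I = V/|Z| = 161 mA
P = VI cos φ = 25.6 × 0.161 × cos(-52.2°) = 2.52 W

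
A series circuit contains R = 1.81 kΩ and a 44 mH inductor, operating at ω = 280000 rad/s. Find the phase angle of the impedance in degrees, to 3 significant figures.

X_L = ωL = 12300 Ω
Z = 1810 + j12300 Ω
|Z| = √(1810² + 12300²) = 12500 Ω
∠Z = arctan(12300/1810) = 81.6°

81.6°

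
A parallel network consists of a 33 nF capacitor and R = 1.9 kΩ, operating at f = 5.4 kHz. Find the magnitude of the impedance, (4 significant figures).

ω = 2πf = 33930 rad/s
X_C = 1/(ωC) = 893.1 Ω
Parallel: admittances add. Y = 1/R + jωC
Y = (0.0005263 + j0.001120) S
|Y| = 0.001237 S → |Z| = 1/|Y| = 808.3 Ω, ∠Z = −∠Y = -64.82°

808.3 Ω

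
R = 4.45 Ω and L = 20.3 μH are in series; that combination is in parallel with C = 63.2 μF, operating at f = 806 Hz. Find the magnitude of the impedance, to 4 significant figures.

ω = 2πf = 5064 rad/s
X_L = ωL = 0.1028 Ω
X_C = 1/(ωC) = 3.124 Ω
Branch 1 (R+jX_L): Z₁ = 4.450 + j0.1028 Ω, |Z₁| = 4.451 Ω
Branch 2 (−jX_C): Z₂ = −j3.124 Ω
Parallel: Z = Z₁Z₂/(Z₁+Z₂), |Z| = 2.586 Ω, ∠Z = -54.50°

2.586 Ω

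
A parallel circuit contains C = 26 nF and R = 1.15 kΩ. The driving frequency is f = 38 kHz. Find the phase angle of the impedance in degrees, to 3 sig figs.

-82.0°

ω = 2πf = 238800 rad/s
X_C = 1/(ωC) = 161 Ω
Parallel: admittances add. Y = 1/R + jωC
Y = (0.000870 + j0.00621) S
|Y| = 0.00627 S → |Z| = 1/|Y| = 160 Ω, ∠Z = −∠Y = -82.0°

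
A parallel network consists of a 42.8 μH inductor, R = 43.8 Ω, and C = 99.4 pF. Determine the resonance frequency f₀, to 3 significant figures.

2.44 MHz

ω₀ = 1/√(LC) = 1/√(4.28e-05 × 9.94e-11) = 1.533e+07 rad/s
f₀ = ω₀/(2π) = 2.44 MHz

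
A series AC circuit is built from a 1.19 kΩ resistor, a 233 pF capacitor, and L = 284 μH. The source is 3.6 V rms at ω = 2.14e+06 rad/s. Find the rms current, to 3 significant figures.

X_L = ωL = 608 Ω
X_C = 1/(ωC) = 2010 Ω
Net reactance X = X_L − X_C = -1400 Ω
Z = 1190 − j1400 Ω
|Z| = √(1190² + 1400²) = 1840 Ω
I = V/|Z| = 3.6/1840 = 1.96 mA

1.96 mA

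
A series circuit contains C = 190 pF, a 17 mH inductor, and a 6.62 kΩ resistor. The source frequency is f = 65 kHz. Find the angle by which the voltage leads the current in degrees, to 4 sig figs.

-41.92°

ω = 2πf = 408400 rad/s
X_L = ωL = 6943 Ω
X_C = 1/(ωC) = 12890 Ω
Net reactance X = X_L − X_C = -5944 Ω
Z = 6620 − j5944 Ω
|Z| = √(6620² + 5944²) = 8897 Ω
∠Z = arctan(-5944/6620) = -41.92°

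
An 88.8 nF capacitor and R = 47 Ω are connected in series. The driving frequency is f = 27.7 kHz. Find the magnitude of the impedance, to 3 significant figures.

ω = 2πf = 174000 rad/s
X_C = 1/(ωC) = 64.7 Ω
Z = 47.0 − j64.7 Ω
|Z| = √(47.0² + 64.7²) = 80.0 Ω

80.0 Ω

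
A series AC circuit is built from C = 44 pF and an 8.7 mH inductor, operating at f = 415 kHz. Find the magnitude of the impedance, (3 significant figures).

ω = 2πf = 2.608e+06 rad/s
X_L = ωL = 22700 Ω
X_C = 1/(ωC) = 8720 Ω
Net reactance X = X_L − X_C = 14000 Ω
Z = j14000 Ω
|Z| = √(0² + 14000²) = 14000 Ω

14000 Ω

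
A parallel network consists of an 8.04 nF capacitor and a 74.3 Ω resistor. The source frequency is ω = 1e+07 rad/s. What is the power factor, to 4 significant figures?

0.1651

X_C = 1/(ωC) = 12.44 Ω
Parallel: admittances add. Y = 1/R + jωC
Y = (0.01346 + j0.08040) S
|Y| = 0.08152 S → |Z| = 1/|Y| = 12.27 Ω, ∠Z = −∠Y = -80.50°
cos φ = cos(-80.50°) = 0.1651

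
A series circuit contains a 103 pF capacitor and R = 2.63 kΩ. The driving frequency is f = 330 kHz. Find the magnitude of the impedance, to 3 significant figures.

5370 Ω

ω = 2πf = 2.073e+06 rad/s
X_C = 1/(ωC) = 4680 Ω
Z = 2630 − j4680 Ω
|Z| = √(2630² + 4680²) = 5370 Ω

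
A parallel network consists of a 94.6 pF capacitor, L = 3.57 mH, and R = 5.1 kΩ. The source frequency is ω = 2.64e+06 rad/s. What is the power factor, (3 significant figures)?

X_L = ωL = 9420 Ω
X_C = 1/(ωC) = 4000 Ω
Parallel: admittances add. Y = 1/R + 1/(jωL) + jωC
Y = (0.000196 + j0.000144) S
|Y| = 0.000243 S → |Z| = 1/|Y| = 4110 Ω, ∠Z = −∠Y = -36.2°
cos φ = cos(-36.2°) = 0.807

0.807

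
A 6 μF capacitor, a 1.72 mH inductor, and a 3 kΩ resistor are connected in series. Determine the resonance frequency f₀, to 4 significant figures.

1.567 kHz

ω₀ = 1/√(LC) = 1/√(0.00172 × 6e-06) = 9844 rad/s
f₀ = ω₀/(2π) = 1.567 kHz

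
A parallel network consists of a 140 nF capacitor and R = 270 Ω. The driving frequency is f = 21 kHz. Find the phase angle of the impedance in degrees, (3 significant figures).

-78.7°

ω = 2πf = 131900 rad/s
X_C = 1/(ωC) = 54.1 Ω
Parallel: admittances add. Y = 1/R + jωC
Y = (0.00370 + j0.0185) S
|Y| = 0.0188 S → |Z| = 1/|Y| = 53.1 Ω, ∠Z = −∠Y = -78.7°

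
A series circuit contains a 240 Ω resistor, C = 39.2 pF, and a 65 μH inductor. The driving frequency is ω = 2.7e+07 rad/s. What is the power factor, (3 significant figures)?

X_L = ωL = 1750 Ω
X_C = 1/(ωC) = 945 Ω
Net reactance X = X_L − X_C = 810 Ω
Z = 240 + j810 Ω
|Z| = √(240² + 810²) = 845 Ω
∠Z = arctan(810/240) = 73.5°
cos φ = cos(73.5°) = 0.284

0.284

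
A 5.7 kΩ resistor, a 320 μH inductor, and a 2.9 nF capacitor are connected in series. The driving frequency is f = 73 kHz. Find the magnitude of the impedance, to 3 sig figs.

5730 Ω

ω = 2πf = 458700 rad/s
X_L = ωL = 147 Ω
X_C = 1/(ωC) = 752 Ω
Net reactance X = X_L − X_C = -605 Ω
Z = 5700 − j605 Ω
|Z| = √(5700² + 605²) = 5730 Ω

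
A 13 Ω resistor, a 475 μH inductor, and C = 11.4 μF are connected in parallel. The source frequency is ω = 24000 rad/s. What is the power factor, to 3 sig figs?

X_L = ωL = 11.4 Ω
X_C = 1/(ωC) = 3.65 Ω
Parallel: admittances add. Y = 1/R + 1/(jωL) + jωC
Y = (0.0769 + j0.186) S
|Y| = 0.201 S → |Z| = 1/|Y| = 4.97 Ω, ∠Z = −∠Y = -67.5°
cos φ = cos(-67.5°) = 0.382

0.382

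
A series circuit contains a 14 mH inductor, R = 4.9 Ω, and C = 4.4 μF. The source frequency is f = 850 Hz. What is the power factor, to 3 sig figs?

0.150

ω = 2πf = 5341 rad/s
X_L = ωL = 74.8 Ω
X_C = 1/(ωC) = 42.6 Ω
Net reactance X = X_L − X_C = 32.2 Ω
Z = 4.90 + j32.2 Ω
|Z| = √(4.90² + 32.2²) = 32.6 Ω
∠Z = arctan(32.2/4.90) = 81.4°
cos φ = cos(81.4°) = 0.150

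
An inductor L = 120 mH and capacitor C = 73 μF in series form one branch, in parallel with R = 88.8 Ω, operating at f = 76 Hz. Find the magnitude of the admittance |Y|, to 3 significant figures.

ω = 2πf = 477.5 rad/s
X_L = ωL = 57.3 Ω
X_C = 1/(ωC) = 28.7 Ω
Branch 1: Z₁ = R = 88.8 Ω
Branch 2 (series LC): Z₂ = j(X_L − X_C) = j28.6 Ω
Parallel: Z = Z₁Z₂/(Z₁+Z₂), |Z| = 27.2 Ω, ∠Z = 72.1°
|Y| = 1/|Z| = 36.7 mS

36.7 mS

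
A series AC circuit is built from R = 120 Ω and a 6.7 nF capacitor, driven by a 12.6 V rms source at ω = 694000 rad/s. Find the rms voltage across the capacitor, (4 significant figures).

11.00 V

X_C = 1/(ωC) = 215.1 Ω
Z = 120.0 − j215.1 Ω
|Z| = √(120.0² + 215.1²) = 246.3 Ω
I = V/|Z| = 51.16 mA
V_C = I·|Z_C| = 0.05116 × 215.1 = 11.00 V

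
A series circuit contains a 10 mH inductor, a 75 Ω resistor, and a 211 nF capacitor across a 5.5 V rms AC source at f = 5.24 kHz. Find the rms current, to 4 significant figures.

ω = 2πf = 32920 rad/s
X_L = ωL = 329.2 Ω
X_C = 1/(ωC) = 143.9 Ω
Net reactance X = X_L − X_C = 185.3 Ω
Z = 75.00 + j185.3 Ω
|Z| = √(75.00² + 185.3²) = 199.9 Ω
I = V/|Z| = 5.5/199.9 = 27.51 mA

27.51 mA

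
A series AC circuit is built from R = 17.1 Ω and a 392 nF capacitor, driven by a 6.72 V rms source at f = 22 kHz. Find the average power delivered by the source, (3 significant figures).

1.22 W

ω = 2πf = 138200 rad/s
X_C = 1/(ωC) = 18.5 Ω
Z = 17.1 − j18.5 Ω
|Z| = √(17.1² + 18.5²) = 25.2 Ω
∠Z = arctan(-18.5/17.1) = -47.2°
I = V/|Z| = 267 mA
P = VI cos φ = 6.72 × 0.267 × cos(-47.2°) = 1.22 W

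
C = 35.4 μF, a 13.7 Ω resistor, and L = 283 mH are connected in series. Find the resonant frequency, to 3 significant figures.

ω₀ = 1/√(LC) = 1/√(0.283 × 3.54e-05) = 315.9 rad/s
f₀ = ω₀/(2π) = 50.3 Hz

50.3 Hz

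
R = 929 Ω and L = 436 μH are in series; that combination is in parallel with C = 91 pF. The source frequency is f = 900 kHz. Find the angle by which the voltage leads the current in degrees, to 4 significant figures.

ω = 2πf = 5.655e+06 rad/s
X_L = ωL = 2466 Ω
X_C = 1/(ωC) = 1943 Ω
Branch 1 (R+jX_L): Z₁ = 929.0 + j2466 Ω, |Z₁| = 2635 Ω
Branch 2 (−jX_C): Z₂ = −j1943 Ω
Parallel: Z = Z₁Z₂/(Z₁+Z₂), |Z| = 4804 Ω, ∠Z = -49.99°

-49.99°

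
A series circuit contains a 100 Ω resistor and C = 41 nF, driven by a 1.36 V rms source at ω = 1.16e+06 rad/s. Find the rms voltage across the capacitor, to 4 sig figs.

0.2798 V

X_C = 1/(ωC) = 21.03 Ω
Z = 100.0 − j21.03 Ω
|Z| = √(100.0² + 21.03²) = 102.2 Ω
I = V/|Z| = 13.31 mA
V_C = I·|Z_C| = 0.01331 × 21.03 = 0.2798 V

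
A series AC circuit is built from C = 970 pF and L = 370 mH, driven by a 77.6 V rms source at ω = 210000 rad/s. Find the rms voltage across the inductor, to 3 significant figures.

82.8 V

X_L = ωL = 77700 Ω
X_C = 1/(ωC) = 4910 Ω
Net reactance X = X_L − X_C = 72800 Ω
Z = j72800 Ω
|Z| = √(0² + 72800²) = 72800 Ω
I = V/|Z| = 1.07 mA
V_L = I·|Z_L| = 0.00107 × 77700 = 82.8 V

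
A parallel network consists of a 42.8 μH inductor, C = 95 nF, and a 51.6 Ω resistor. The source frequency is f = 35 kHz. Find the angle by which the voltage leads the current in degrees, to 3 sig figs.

ω = 2πf = 219900 rad/s
X_L = ωL = 9.41 Ω
X_C = 1/(ωC) = 47.9 Ω
Parallel: admittances add. Y = 1/R + 1/(jωL) + jωC
Y = (0.0194 − j0.0854) S
|Y| = 0.0875 S → |Z| = 1/|Y| = 11.4 Ω, ∠Z = −∠Y = 77.2°

77.2°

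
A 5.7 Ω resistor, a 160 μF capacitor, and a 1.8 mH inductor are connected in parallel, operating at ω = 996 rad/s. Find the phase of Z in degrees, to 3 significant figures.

X_L = ωL = 1.79 Ω
X_C = 1/(ωC) = 6.28 Ω
Parallel: admittances add. Y = 1/R + 1/(jωL) + jωC
Y = (0.175 − j0.398) S
|Y| = 0.435 S → |Z| = 1/|Y| = 2.30 Ω, ∠Z = −∠Y = 66.2°

66.2°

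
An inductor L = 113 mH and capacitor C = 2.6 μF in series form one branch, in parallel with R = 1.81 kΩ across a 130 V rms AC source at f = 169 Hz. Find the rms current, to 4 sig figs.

ω = 2πf = 1062 rad/s
X_L = ωL = 120.0 Ω
X_C = 1/(ωC) = 362.2 Ω
Branch 1: Z₁ = R = 1810 Ω
Branch 2 (series LC): Z₂ = j(X_L − X_C) = −j242.2 Ω
Parallel: Z = Z₁Z₂/(Z₁+Z₂), |Z| = 240.1 Ω, ∠Z = -82.38°
I = V/|Z| = 130/240.1 = 541.5 mA

541.5 mA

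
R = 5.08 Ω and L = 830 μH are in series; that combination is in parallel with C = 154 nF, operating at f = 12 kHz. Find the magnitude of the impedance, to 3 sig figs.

ω = 2πf = 75400 rad/s
X_L = ωL = 62.6 Ω
X_C = 1/(ωC) = 86.1 Ω
Branch 1 (R+jX_L): Z₁ = 5.08 + j62.6 Ω, |Z₁| = 62.8 Ω
Branch 2 (−jX_C): Z₂ = −j86.1 Ω
Parallel: Z = Z₁Z₂/(Z₁+Z₂), |Z| = 225 Ω, ∠Z = 73.2°

225 Ω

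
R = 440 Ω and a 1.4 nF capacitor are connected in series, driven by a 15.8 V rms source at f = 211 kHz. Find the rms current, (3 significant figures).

ω = 2πf = 1.326e+06 rad/s
X_C = 1/(ωC) = 539 Ω
Z = 440 − j539 Ω
|Z| = √(440² + 539²) = 696 Ω
I = V/|Z| = 15.8/696 = 22.7 mA

22.7 mA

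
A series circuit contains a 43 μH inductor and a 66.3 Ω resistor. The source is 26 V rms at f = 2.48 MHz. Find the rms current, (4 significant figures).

ω = 2πf = 1.558e+07 rad/s
X_L = ωL = 670.0 Ω
Z = 66.30 + j670.0 Ω
|Z| = √(66.30² + 670.0²) = 673.3 Ω
I = V/|Z| = 26/673.3 = 38.62 mA

38.62 mA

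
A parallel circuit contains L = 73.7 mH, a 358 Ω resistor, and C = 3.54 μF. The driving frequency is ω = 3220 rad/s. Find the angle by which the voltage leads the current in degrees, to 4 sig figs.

X_L = ωL = 237.3 Ω
X_C = 1/(ωC) = 87.73 Ω
Parallel: admittances add. Y = 1/R + 1/(jωL) + jωC
Y = (0.002793 + j0.007185) S
|Y| = 0.007709 S → |Z| = 1/|Y| = 129.7 Ω, ∠Z = −∠Y = -68.76°

-68.76°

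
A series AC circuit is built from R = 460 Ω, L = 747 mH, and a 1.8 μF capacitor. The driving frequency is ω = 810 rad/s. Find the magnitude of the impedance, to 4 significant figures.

467.0 Ω

X_L = ωL = 605.1 Ω
X_C = 1/(ωC) = 685.9 Ω
Net reactance X = X_L − X_C = -80.80 Ω
Z = 460.0 − j80.80 Ω
|Z| = √(460.0² + 80.80²) = 467.0 Ω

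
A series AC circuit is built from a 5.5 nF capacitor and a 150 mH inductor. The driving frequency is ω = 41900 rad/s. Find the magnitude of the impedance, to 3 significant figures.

X_L = ωL = 6280 Ω
X_C = 1/(ωC) = 4340 Ω
Net reactance X = X_L − X_C = 1950 Ω
Z = j1950 Ω
|Z| = √(0² + 1950²) = 1950 Ω

1950 Ω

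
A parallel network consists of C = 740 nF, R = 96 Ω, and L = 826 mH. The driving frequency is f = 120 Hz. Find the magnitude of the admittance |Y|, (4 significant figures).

10.47 mS

ω = 2πf = 754.0 rad/s
X_L = ωL = 622.8 Ω
X_C = 1/(ωC) = 1792 Ω
Parallel: admittances add. Y = 1/R + 1/(jωL) + jωC
Y = (0.01042 − j0.001048) S
|Y| = 0.01047 S → |Z| = 1/|Y| = 95.52 Ω, ∠Z = −∠Y = 5.744°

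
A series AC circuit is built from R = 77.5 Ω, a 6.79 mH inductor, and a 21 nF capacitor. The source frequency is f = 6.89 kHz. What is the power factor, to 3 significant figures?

0.0957

ω = 2πf = 43290 rad/s
X_L = ωL = 294 Ω
X_C = 1/(ωC) = 1100 Ω
Net reactance X = X_L − X_C = -806 Ω
Z = 77.5 − j806 Ω
|Z| = √(77.5² + 806²) = 810 Ω
∠Z = arctan(-806/77.5) = -84.5°
cos φ = cos(-84.5°) = 0.0957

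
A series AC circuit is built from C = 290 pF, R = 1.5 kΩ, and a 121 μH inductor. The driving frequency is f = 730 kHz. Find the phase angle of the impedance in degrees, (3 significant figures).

ω = 2πf = 4.587e+06 rad/s
X_L = ωL = 555 Ω
X_C = 1/(ωC) = 752 Ω
Net reactance X = X_L − X_C = -197 Ω
Z = 1500 − j197 Ω
|Z| = √(1500² + 197²) = 1510 Ω
∠Z = arctan(-197/1500) = -7.47°

-7.47°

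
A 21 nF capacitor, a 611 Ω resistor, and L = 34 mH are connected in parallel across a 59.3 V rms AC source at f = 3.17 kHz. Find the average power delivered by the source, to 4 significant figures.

5.755 W

ω = 2πf = 19920 rad/s
X_L = ωL = 677.2 Ω
X_C = 1/(ωC) = 2391 Ω
Parallel: admittances add. Y = 1/R + 1/(jωL) + jωC
Y = (0.001637 − j0.001058) S
|Y| = 0.001949 S → |Z| = 1/|Y| = 513.1 Ω, ∠Z = −∠Y = 32.89°
I = V/|Z| = 115.6 mA
P = VI cos φ = 59.3 × 0.1156 × cos(32.89°) = 5.755 W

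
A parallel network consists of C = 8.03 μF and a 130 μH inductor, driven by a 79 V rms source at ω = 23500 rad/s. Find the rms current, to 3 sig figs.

X_L = ωL = 3.05 Ω
X_C = 1/(ωC) = 5.30 Ω
Parallel: admittances add. Y = 1/(jωL) + jωC
Y = (0 − j0.139) S
|Y| = 0.139 S → |Z| = 1/|Y| = 7.21 Ω, ∠Z = −∠Y = 90.0°
I = V/|Z| = 79/7.21 = 11.0 A

11.0 A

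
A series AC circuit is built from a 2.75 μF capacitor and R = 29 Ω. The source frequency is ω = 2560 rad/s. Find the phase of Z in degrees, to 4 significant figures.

X_C = 1/(ωC) = 142.0 Ω
Z = 29.00 − j142.0 Ω
|Z| = √(29.00² + 142.0²) = 145.0 Ω
∠Z = arctan(-142.0/29.00) = -78.46°

-78.46°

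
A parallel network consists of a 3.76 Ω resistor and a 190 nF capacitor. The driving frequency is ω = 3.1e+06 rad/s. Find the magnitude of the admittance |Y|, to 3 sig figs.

646 mS

X_C = 1/(ωC) = 1.70 Ω
Parallel: admittances add. Y = 1/R + jωC
Y = (0.266 + j0.589) S
|Y| = 0.646 S → |Z| = 1/|Y| = 1.55 Ω, ∠Z = −∠Y = -65.7°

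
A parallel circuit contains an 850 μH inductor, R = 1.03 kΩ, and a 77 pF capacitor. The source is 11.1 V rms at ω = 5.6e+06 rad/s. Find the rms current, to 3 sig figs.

X_L = ωL = 4760 Ω
X_C = 1/(ωC) = 2320 Ω
Parallel: admittances add. Y = 1/R + 1/(jωL) + jωC
Y = (0.000971 + j0.000221) S
|Y| = 0.000996 S → |Z| = 1/|Y| = 1000 Ω, ∠Z = −∠Y = -12.8°
I = V/|Z| = 11.1/1000 = 11.1 mA

11.1 mA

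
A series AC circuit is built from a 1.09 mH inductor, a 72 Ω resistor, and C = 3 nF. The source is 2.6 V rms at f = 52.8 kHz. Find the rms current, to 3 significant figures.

ω = 2πf = 331800 rad/s
X_L = ωL = 362 Ω
X_C = 1/(ωC) = 1000 Ω
Net reactance X = X_L − X_C = -643 Ω
Z = 72.0 − j643 Ω
|Z| = √(72.0² + 643²) = 647 Ω
I = V/|Z| = 2.6/647 = 4.02 mA

4.02 mA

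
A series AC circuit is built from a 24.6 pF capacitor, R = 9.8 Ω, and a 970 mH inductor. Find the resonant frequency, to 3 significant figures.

32.6 kHz

ω₀ = 1/√(LC) = 1/√(0.97 × 2.46e-11) = 204700 rad/s
f₀ = ω₀/(2π) = 32.6 kHz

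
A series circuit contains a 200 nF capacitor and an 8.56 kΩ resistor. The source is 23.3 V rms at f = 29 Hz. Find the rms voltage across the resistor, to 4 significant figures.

6.939 V

ω = 2πf = 182.2 rad/s
X_C = 1/(ωC) = 27440 Ω
Z = 8560 − j27440 Ω
|Z| = √(8560² + 27440²) = 28740 Ω
I = V/|Z| = 810.6 μA
V_R = I·|Z_R| = 0.0008106 × 8560 = 6.939 V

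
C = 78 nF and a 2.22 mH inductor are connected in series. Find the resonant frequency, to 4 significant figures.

12.09 kHz

ω₀ = 1/√(LC) = 1/√(0.00222 × 7.8e-08) = 75990 rad/s
f₀ = ω₀/(2π) = 12.09 kHz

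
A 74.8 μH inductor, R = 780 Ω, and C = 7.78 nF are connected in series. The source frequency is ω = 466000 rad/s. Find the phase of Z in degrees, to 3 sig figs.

-17.2°

X_L = ωL = 34.9 Ω
X_C = 1/(ωC) = 276 Ω
Net reactance X = X_L − X_C = -241 Ω
Z = 780 − j241 Ω
|Z| = √(780² + 241²) = 816 Ω
∠Z = arctan(-241/780) = -17.2°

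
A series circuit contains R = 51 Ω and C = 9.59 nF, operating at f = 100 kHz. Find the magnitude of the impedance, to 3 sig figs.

174 Ω

ω = 2πf = 628300 rad/s
X_C = 1/(ωC) = 166 Ω
Z = 51.0 − j166 Ω
|Z| = √(51.0² + 166²) = 174 Ω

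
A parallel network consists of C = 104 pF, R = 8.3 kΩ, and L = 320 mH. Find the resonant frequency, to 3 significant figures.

27.6 kHz

ω₀ = 1/√(LC) = 1/√(0.32 × 1.04e-10) = 173300 rad/s
f₀ = ω₀/(2π) = 27.6 kHz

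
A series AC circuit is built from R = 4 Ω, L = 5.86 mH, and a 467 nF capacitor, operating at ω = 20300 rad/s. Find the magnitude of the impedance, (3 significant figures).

14.1 Ω

X_L = ωL = 119 Ω
X_C = 1/(ωC) = 105 Ω
Net reactance X = X_L − X_C = 13.5 Ω
Z = 4.00 + j13.5 Ω
|Z| = √(4.00² + 13.5²) = 14.1 Ω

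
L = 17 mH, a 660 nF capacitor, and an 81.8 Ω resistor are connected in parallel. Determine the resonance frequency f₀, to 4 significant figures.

1.503 kHz

ω₀ = 1/√(LC) = 1/√(0.017 × 6.6e-07) = 9441 rad/s
f₀ = ω₀/(2π) = 1.503 kHz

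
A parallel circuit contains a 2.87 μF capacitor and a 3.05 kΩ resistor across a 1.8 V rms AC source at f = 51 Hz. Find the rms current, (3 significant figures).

ω = 2πf = 320.4 rad/s
X_C = 1/(ωC) = 1090 Ω
Parallel: admittances add. Y = 1/R + jωC
Y = (0.000328 + j0.000920) S
|Y| = 0.000976 S → |Z| = 1/|Y| = 1020 Ω, ∠Z = −∠Y = -70.4°
I = V/|Z| = 1.8/1020 = 1.76 mA

1.76 mA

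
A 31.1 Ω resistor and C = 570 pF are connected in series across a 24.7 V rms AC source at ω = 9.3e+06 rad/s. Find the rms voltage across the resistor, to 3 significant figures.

4.02 V

X_C = 1/(ωC) = 189 Ω
Z = 31.1 − j189 Ω
|Z| = √(31.1² + 189²) = 191 Ω
I = V/|Z| = 129 mA
V_R = I·|Z_R| = 0.129 × 31.1 = 4.02 V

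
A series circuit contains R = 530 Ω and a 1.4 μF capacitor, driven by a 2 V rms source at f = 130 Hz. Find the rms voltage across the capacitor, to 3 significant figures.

1.71 V

ω = 2πf = 816.8 rad/s
X_C = 1/(ωC) = 874 Ω
Z = 530 − j874 Ω
|Z| = √(530² + 874²) = 1020 Ω
I = V/|Z| = 1.96 mA
V_C = I·|Z_C| = 0.00196 × 874 = 1.71 V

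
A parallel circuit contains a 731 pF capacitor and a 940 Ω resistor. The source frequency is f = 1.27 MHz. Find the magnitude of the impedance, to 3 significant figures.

ω = 2πf = 7.98e+06 rad/s
X_C = 1/(ωC) = 171 Ω
Parallel: admittances add. Y = 1/R + jωC
Y = (0.00106 + j0.00583) S
|Y| = 0.00593 S → |Z| = 1/|Y| = 169 Ω, ∠Z = −∠Y = -79.7°

169 Ω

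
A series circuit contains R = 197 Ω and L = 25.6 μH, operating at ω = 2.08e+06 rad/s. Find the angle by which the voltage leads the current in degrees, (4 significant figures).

X_L = ωL = 53.25 Ω
Z = 197.0 + j53.25 Ω
|Z| = √(197.0² + 53.25²) = 204.1 Ω
∠Z = arctan(53.25/197.0) = 15.13°

15.13°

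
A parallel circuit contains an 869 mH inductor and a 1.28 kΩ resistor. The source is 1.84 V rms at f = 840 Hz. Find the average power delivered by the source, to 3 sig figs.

ω = 2πf = 5278 rad/s
X_L = ωL = 4590 Ω
Parallel: admittances add. Y = 1/R + 1/(jωL)
Y = (0.000781 − j0.000218) S
|Y| = 0.000811 S → |Z| = 1/|Y| = 1230 Ω, ∠Z = −∠Y = 15.6°
I = V/|Z| = 1.49 mA
P = VI cos φ = 1.84 × 0.00149 × cos(15.6°) = 2.65 mW

2.65 mW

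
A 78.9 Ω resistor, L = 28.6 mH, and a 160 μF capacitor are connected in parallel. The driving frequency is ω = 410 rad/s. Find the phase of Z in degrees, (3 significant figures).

X_L = ωL = 11.7 Ω
X_C = 1/(ωC) = 15.2 Ω
Parallel: admittances add. Y = 1/R + 1/(jωL) + jωC
Y = (0.0127 − j0.0197) S
|Y| = 0.0234 S → |Z| = 1/|Y| = 42.7 Ω, ∠Z = −∠Y = 57.2°

57.2°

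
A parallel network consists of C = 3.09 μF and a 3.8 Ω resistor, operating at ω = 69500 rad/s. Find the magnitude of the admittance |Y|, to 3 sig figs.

X_C = 1/(ωC) = 4.66 Ω
Parallel: admittances add. Y = 1/R + jωC
Y = (0.263 + j0.215) S
|Y| = 0.340 S → |Z| = 1/|Y| = 2.94 Ω, ∠Z = −∠Y = -39.2°

340 mS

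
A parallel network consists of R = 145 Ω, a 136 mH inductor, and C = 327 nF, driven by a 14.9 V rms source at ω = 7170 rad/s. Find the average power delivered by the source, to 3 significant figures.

1.53 W

X_L = ωL = 975 Ω
X_C = 1/(ωC) = 427 Ω
Parallel: admittances add. Y = 1/R + 1/(jωL) + jωC
Y = (0.00690 + j0.00132) S
|Y| = 0.00702 S → |Z| = 1/|Y| = 142 Ω, ∠Z = −∠Y = -10.8°
I = V/|Z| = 105 mA
P = VI cos φ = 14.9 × 0.105 × cos(-10.8°) = 1.53 W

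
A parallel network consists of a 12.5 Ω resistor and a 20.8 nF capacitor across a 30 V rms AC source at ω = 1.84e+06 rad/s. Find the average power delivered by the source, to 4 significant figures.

72.00 W

X_C = 1/(ωC) = 26.13 Ω
Parallel: admittances add. Y = 1/R + jωC
Y = (0.08000 + j0.03827) S
|Y| = 0.08868 S → |Z| = 1/|Y| = 11.28 Ω, ∠Z = −∠Y = -25.57°
I = V/|Z| = 2.661 A
P = VI cos φ = 30 × 2.661 × cos(-25.57°) = 72.00 W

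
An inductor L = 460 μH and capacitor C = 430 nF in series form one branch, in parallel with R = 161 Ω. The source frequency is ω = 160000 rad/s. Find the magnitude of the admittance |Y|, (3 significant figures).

18.0 mS

X_L = ωL = 73.6 Ω
X_C = 1/(ωC) = 14.5 Ω
Branch 1: Z₁ = R = 161 Ω
Branch 2 (series LC): Z₂ = j(X_L − X_C) = j59.1 Ω
Parallel: Z = Z₁Z₂/(Z₁+Z₂), |Z| = 55.5 Ω, ∠Z = 69.9°
|Y| = 1/|Z| = 18.0 mS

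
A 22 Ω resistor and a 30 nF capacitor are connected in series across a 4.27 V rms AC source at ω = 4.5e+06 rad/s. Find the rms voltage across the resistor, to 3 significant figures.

X_C = 1/(ωC) = 7.41 Ω
Z = 22.0 − j7.41 Ω
|Z| = √(22.0² + 7.41²) = 23.2 Ω
I = V/|Z| = 184 mA
V_R = I·|Z_R| = 0.184 × 22.0 = 4.05 V

4.05 V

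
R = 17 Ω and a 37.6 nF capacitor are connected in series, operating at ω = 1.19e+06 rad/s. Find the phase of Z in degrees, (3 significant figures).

X_C = 1/(ωC) = 22.3 Ω
Z = 17.0 − j22.3 Ω
|Z| = √(17.0² + 22.3²) = 28.1 Ω
∠Z = arctan(-22.3/17.0) = -52.7°

-52.7°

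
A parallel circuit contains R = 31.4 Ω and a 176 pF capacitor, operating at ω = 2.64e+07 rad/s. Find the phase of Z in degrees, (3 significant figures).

X_C = 1/(ωC) = 215 Ω
Parallel: admittances add. Y = 1/R + jωC
Y = (0.0318 + j0.00465) S
|Y| = 0.0322 S → |Z| = 1/|Y| = 31.1 Ω, ∠Z = −∠Y = -8.30°

-8.30°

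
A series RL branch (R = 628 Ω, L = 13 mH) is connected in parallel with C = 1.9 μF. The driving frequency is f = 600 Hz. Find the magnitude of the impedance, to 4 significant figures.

138.6 Ω

ω = 2πf = 3770 rad/s
X_L = ωL = 49.01 Ω
X_C = 1/(ωC) = 139.6 Ω
Branch 1 (R+jX_L): Z₁ = 628.0 + j49.01 Ω, |Z₁| = 629.9 Ω
Branch 2 (−jX_C): Z₂ = −j139.6 Ω
Parallel: Z = Z₁Z₂/(Z₁+Z₂), |Z| = 138.6 Ω, ∠Z = -77.33°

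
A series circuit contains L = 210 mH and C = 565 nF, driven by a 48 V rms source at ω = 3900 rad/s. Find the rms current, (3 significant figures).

X_L = ωL = 819 Ω
X_C = 1/(ωC) = 454 Ω
Net reactance X = X_L − X_C = 365 Ω
Z = j365 Ω
|Z| = √(0² + 365²) = 365 Ω
I = V/|Z| = 48/365 = 131 mA

131 mA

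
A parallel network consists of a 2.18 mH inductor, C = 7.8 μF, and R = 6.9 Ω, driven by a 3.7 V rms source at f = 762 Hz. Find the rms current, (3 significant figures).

ω = 2πf = 4788 rad/s
X_L = ωL = 10.4 Ω
X_C = 1/(ωC) = 26.8 Ω
Parallel: admittances add. Y = 1/R + 1/(jωL) + jωC
Y = (0.145 − j0.0585) S
|Y| = 0.156 S → |Z| = 1/|Y| = 6.40 Ω, ∠Z = −∠Y = 22.0°
I = V/|Z| = 3.7/6.40 = 578 mA

578 mA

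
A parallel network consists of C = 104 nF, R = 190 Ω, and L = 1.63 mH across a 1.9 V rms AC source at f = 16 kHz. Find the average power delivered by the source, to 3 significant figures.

19.0 mW

ω = 2πf = 100500 rad/s
X_L = ωL = 164 Ω
X_C = 1/(ωC) = 95.6 Ω
Parallel: admittances add. Y = 1/R + 1/(jωL) + jωC
Y = (0.00526 + j0.00435) S
|Y| = 0.00683 S → |Z| = 1/|Y| = 146 Ω, ∠Z = −∠Y = -39.6°
I = V/|Z| = 13.0 mA
P = VI cos φ = 1.9 × 0.0130 × cos(-39.6°) = 19.0 mW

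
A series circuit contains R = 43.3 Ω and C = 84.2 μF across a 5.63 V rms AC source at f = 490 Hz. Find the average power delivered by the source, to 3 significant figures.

726 mW

ω = 2πf = 3079 rad/s
X_C = 1/(ωC) = 3.86 Ω
Z = 43.3 − j3.86 Ω
|Z| = √(43.3² + 3.86²) = 43.5 Ω
∠Z = arctan(-3.86/43.3) = -5.09°
I = V/|Z| = 130 mA
P = VI cos φ = 5.63 × 0.130 × cos(-5.09°) = 726 mW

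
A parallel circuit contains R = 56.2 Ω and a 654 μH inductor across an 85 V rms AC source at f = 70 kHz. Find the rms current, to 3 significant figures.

1.54 A

ω = 2πf = 439800 rad/s
X_L = ωL = 288 Ω
Parallel: admittances add. Y = 1/R + 1/(jωL)
Y = (0.0178 − j0.00348) S
|Y| = 0.0181 S → |Z| = 1/|Y| = 55.2 Ω, ∠Z = −∠Y = 11.1°
I = V/|Z| = 85/55.2 = 1.54 A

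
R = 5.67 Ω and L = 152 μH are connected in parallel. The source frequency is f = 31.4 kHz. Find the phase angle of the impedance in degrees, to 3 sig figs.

ω = 2πf = 197300 rad/s
X_L = ωL = 30.0 Ω
Parallel: admittances add. Y = 1/R + 1/(jωL)
Y = (0.176 − j0.0333) S
|Y| = 0.179 S → |Z| = 1/|Y| = 5.57 Ω, ∠Z = −∠Y = 10.7°

10.7°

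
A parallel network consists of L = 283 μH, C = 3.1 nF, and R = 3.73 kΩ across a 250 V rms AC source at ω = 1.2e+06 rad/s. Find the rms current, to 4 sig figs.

205.1 mA

X_L = ωL = 339.6 Ω
X_C = 1/(ωC) = 268.8 Ω
Parallel: admittances add. Y = 1/R + 1/(jωL) + jωC
Y = (0.0002681 + j0.0007754) S
|Y| = 0.0008204 S → |Z| = 1/|Y| = 1219 Ω, ∠Z = −∠Y = -70.93°
I = V/|Z| = 250/1219 = 205.1 mA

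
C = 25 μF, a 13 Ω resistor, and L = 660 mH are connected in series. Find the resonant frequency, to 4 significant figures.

39.18 Hz

ω₀ = 1/√(LC) = 1/√(0.66 × 2.5e-05) = 246.2 rad/s
f₀ = ω₀/(2π) = 39.18 Hz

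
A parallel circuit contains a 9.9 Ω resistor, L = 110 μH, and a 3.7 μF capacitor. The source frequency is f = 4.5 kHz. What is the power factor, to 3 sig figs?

0.422

ω = 2πf = 28270 rad/s
X_L = ωL = 3.11 Ω
X_C = 1/(ωC) = 9.56 Ω
Parallel: admittances add. Y = 1/R + 1/(jωL) + jωC
Y = (0.101 − j0.217) S
|Y| = 0.239 S → |Z| = 1/|Y| = 4.18 Ω, ∠Z = −∠Y = 65.0°
cos φ = cos(65.0°) = 0.422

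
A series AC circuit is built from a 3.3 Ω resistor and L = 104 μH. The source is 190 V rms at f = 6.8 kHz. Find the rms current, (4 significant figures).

ω = 2πf = 42730 rad/s
X_L = ωL = 4.443 Ω
Z = 3.300 + j4.443 Ω
|Z| = √(3.300² + 4.443²) = 5.535 Ω
I = V/|Z| = 190/5.535 = 34.33 A

34.33 A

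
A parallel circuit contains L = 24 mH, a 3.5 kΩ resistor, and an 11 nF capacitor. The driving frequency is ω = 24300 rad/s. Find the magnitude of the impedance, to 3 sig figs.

X_L = ωL = 583 Ω
X_C = 1/(ωC) = 3740 Ω
Parallel: admittances add. Y = 1/R + 1/(jωL) + jωC
Y = (0.000286 − j0.00145) S
|Y| = 0.00148 S → |Z| = 1/|Y| = 678 Ω, ∠Z = −∠Y = 78.8°

678 Ω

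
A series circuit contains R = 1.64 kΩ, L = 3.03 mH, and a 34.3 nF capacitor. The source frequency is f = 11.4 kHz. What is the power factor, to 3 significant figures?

ω = 2πf = 71630 rad/s
X_L = ωL = 217 Ω
X_C = 1/(ωC) = 407 Ω
Net reactance X = X_L − X_C = -190 Ω
Z = 1640 − j190 Ω
|Z| = √(1640² + 190²) = 1650 Ω
∠Z = arctan(-190/1640) = -6.61°
cos φ = cos(-6.61°) = 0.993

0.993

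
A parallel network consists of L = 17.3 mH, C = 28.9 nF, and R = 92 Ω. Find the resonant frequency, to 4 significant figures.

ω₀ = 1/√(LC) = 1/√(0.0173 × 2.89e-08) = 44720 rad/s
f₀ = ω₀/(2π) = 7.118 kHz

7.118 kHz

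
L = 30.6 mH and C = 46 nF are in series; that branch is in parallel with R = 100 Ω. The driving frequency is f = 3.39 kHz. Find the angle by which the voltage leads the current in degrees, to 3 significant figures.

-15.2°

ω = 2πf = 21300 rad/s
X_L = ωL = 652 Ω
X_C = 1/(ωC) = 1020 Ω
Branch 1: Z₁ = R = 100 Ω
Branch 2 (series LC): Z₂ = j(X_L − X_C) = −j369 Ω
Parallel: Z = Z₁Z₂/(Z₁+Z₂), |Z| = 96.5 Ω, ∠Z = -15.2°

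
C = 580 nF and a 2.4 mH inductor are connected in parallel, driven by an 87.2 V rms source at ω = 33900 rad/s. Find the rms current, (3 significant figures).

X_L = ωL = 81.4 Ω
X_C = 1/(ωC) = 50.9 Ω
Parallel: admittances add. Y = 1/(jωL) + jωC
Y = (0 + j0.00737) S
|Y| = 0.00737 S → |Z| = 1/|Y| = 136 Ω, ∠Z = −∠Y = -90.0°
I = V/|Z| = 87.2/136 = 643 mA

643 mA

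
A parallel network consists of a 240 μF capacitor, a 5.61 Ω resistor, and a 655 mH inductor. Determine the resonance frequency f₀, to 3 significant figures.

12.7 Hz

ω₀ = 1/√(LC) = 1/√(0.655 × 0.00024) = 79.76 rad/s
f₀ = ω₀/(2π) = 12.7 Hz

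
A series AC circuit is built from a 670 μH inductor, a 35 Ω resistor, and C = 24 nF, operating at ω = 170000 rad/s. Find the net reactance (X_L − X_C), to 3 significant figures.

X_L = ωL = 114 Ω
X_C = 1/(ωC) = 245 Ω
X = 114 − 245 = -131 Ω

-131 Ω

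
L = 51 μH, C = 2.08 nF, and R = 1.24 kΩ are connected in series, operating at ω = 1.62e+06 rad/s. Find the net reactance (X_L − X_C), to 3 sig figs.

-214 Ω

X_L = ωL = 82.6 Ω
X_C = 1/(ωC) = 297 Ω
X = 82.6 − 297 = -214 Ω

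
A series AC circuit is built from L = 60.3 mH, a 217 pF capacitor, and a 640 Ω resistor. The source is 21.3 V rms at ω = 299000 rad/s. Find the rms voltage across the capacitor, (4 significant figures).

121.8 V

X_L = ωL = 18030 Ω
X_C = 1/(ωC) = 15410 Ω
Net reactance X = X_L − X_C = 2617 Ω
Z = 640.0 + j2617 Ω
|Z| = √(640.0² + 2617²) = 2694 Ω
I = V/|Z| = 7.905 mA
V_C = I·|Z_C| = 0.007905 × 15410 = 121.8 V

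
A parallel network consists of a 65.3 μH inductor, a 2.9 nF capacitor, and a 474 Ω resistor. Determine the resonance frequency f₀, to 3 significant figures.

ω₀ = 1/√(LC) = 1/√(6.53e-05 × 2.9e-09) = 2.298e+06 rad/s
f₀ = ω₀/(2π) = 366 kHz

366 kHz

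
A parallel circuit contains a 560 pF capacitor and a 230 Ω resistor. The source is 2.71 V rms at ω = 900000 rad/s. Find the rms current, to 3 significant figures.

11.9 mA

X_C = 1/(ωC) = 1980 Ω
Parallel: admittances add. Y = 1/R + jωC
Y = (0.00435 + j0.000504) S
|Y| = 0.00438 S → |Z| = 1/|Y| = 228 Ω, ∠Z = −∠Y = -6.61°
I = V/|Z| = 2.71/228 = 11.9 mA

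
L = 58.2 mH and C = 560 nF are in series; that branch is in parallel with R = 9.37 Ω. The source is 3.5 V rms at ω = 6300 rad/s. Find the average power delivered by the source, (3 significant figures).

X_L = ωL = 367 Ω
X_C = 1/(ωC) = 283 Ω
Branch 1: Z₁ = R = 9.37 Ω
Branch 2 (series LC): Z₂ = j(X_L − X_C) = j83.2 Ω
Parallel: Z = Z₁Z₂/(Z₁+Z₂), |Z| = 9.31 Ω, ∠Z = 6.42°
I = V/|Z| = 376 mA
P = VI cos φ = 3.5 × 0.376 × cos(6.42°) = 1.31 W

1.31 W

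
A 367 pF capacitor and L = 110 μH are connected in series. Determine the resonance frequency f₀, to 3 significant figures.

792 kHz

ω₀ = 1/√(LC) = 1/√(0.00011 × 3.67e-10) = 4.977e+06 rad/s
f₀ = ω₀/(2π) = 792 kHz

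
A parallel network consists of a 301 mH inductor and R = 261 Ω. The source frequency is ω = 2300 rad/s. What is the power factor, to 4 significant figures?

X_L = ωL = 692.3 Ω
Parallel: admittances add. Y = 1/R + 1/(jωL)
Y = (0.003831 − j0.001444) S
|Y| = 0.004095 S → |Z| = 1/|Y| = 244.2 Ω, ∠Z = −∠Y = 20.66°
cos φ = cos(20.66°) = 0.9357

0.9357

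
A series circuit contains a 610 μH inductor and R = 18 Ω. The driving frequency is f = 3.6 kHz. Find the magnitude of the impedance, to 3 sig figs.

ω = 2πf = 22620 rad/s
X_L = ωL = 13.8 Ω
Z = 18.0 + j13.8 Ω
|Z| = √(18.0² + 13.8²) = 22.7 Ω

22.7 Ω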